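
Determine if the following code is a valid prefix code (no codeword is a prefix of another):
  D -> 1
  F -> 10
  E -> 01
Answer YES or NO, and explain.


Checking each pair (does one codeword prefix another?):
  D='1' vs F='10': prefix -- VIOLATION

NO -- this is NOT a valid prefix code. D (1) is a prefix of F (10).


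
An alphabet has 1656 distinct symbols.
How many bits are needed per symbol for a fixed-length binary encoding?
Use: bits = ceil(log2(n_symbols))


log2(1656) = 10.6935
Bracket: 2^10 = 1024 < 1656 <= 2^11 = 2048
So ceil(log2(1656)) = 11

bits = ceil(log2(1656)) = ceil(10.6935) = 11 bits


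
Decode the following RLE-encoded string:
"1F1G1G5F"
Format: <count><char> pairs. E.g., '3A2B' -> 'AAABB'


Expanding each <count><char> pair:
  1F -> 'F'
  1G -> 'G'
  1G -> 'G'
  5F -> 'FFFFF'

Decoded = FGGFFFFF


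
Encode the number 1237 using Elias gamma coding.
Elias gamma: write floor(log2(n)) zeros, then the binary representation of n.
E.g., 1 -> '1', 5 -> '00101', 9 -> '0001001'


num_bits = floor(log2(1237)) + 1 = 11
leading_zeros = num_bits - 1 = 10
binary(1237) = 10011010101

Elias gamma(1237) = '0000000000' + '10011010101' = 000000000010011010101 (21 bits)


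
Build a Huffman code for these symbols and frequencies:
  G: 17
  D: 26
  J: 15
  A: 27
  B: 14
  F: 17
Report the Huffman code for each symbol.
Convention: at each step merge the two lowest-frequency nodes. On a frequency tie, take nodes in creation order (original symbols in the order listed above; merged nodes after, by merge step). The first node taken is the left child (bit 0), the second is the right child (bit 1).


Huffman tree construction:
Step 1: Merge B(14) + J(15) = 29
Step 2: Merge G(17) + F(17) = 34
Step 3: Merge D(26) + A(27) = 53
Step 4: Merge (B+J)(29) + (G+F)(34) = 63
Step 5: Merge (D+A)(53) + ((B+J)+(G+F))(63) = 116
Read each symbol's code off the tree from the root (left child = 0, right child = 1).

Codes:
  G: 110 (length 3)
  D: 00 (length 2)
  J: 101 (length 3)
  A: 01 (length 2)
  B: 100 (length 3)
  F: 111 (length 3)
Average code length: 295/116 = 2.5431 bits/symbol


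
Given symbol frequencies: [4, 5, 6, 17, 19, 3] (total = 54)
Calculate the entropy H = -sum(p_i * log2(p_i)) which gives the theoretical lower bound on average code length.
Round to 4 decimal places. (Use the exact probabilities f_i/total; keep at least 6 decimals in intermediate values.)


Per-symbol terms -p_i * log2(p_i) with p_i = f_i/54:
  p = 4/54 = 0.074074: log2(p) = -3.754888, -p*log2(p) = 0.278140
  p = 5/54 = 0.092593: log2(p) = -3.432959, -p*log2(p) = 0.317867
  p = 6/54 = 0.111111: log2(p) = -3.169925, -p*log2(p) = 0.352214
  p = 17/54 = 0.314815: log2(p) = -1.667425, -p*log2(p) = 0.524930
  p = 19/54 = 0.351852: log2(p) = -1.506960, -p*log2(p) = 0.530227
  p = 3/54 = 0.055556: log2(p) = -4.169925, -p*log2(p) = 0.231663
H = 0.278140 + 0.317867 + 0.352214 + 0.524930 + 0.530227 + 0.231663 = 2.235041

H = 2.235 bits/symbol


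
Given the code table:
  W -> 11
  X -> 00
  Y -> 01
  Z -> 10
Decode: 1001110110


Decoding:
10 -> Z
01 -> Y
11 -> W
01 -> Y
10 -> Z


Result: ZYWYZ


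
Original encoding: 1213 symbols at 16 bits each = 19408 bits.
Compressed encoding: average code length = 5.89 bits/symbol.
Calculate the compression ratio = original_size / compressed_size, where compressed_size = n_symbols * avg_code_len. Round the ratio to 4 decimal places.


original_size = n_symbols * orig_bits = 1213 * 16 = 19408 bits
compressed_size = n_symbols * avg_code_len = 1213 * 5.89 = 7144.57 bits
ratio = original_size / compressed_size = 19408 / 7144.57 = 2.7165

Compression ratio = 2.7165


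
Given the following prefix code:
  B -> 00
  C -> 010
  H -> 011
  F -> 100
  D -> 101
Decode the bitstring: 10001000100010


Decoding step by step:
Bits 100 -> F
Bits 010 -> C
Bits 00 -> B
Bits 100 -> F
Bits 010 -> C


Decoded message: FCBFC


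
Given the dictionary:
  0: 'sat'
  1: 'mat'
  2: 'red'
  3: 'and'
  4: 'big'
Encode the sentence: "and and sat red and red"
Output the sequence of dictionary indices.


Look up each word in the dictionary:
  'and' -> 3
  'and' -> 3
  'sat' -> 0
  'red' -> 2
  'and' -> 3
  'red' -> 2

Encoded: [3, 3, 0, 2, 3, 2]


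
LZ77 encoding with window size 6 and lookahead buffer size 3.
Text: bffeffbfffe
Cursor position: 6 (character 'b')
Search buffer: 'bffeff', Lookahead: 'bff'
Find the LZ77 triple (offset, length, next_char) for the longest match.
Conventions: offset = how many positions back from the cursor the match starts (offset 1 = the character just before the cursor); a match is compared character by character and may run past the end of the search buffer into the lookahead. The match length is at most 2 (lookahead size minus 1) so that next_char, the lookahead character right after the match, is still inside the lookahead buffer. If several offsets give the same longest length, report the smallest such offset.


Try each offset into the search buffer:
  offset=1 (pos 5, char 'f'): match length 0
  offset=2 (pos 4, char 'f'): match length 0
  offset=3 (pos 3, char 'e'): match length 0
  offset=4 (pos 2, char 'f'): match length 0
  offset=5 (pos 1, char 'f'): match length 0
  offset=6 (pos 0, char 'b'): match length 2
Longest match has length 2 at offset 6.
next_char = character at position 6 + 2 = 8 -> 'f'

Best match: offset=6, length=2 (matching 'bf' starting at position 0)
LZ77 triple: (6, 2, 'f')


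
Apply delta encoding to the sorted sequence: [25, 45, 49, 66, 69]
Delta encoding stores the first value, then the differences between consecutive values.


First value: 25
Deltas:
  45 - 25 = 20
  49 - 45 = 4
  66 - 49 = 17
  69 - 66 = 3


Delta encoded: [25, 20, 4, 17, 3]


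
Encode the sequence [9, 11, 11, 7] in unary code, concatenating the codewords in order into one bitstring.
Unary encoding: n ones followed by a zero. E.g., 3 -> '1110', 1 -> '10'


Encode each number as n ones followed by a terminating 0:
  9 -> 1111111110 (10 bits)
  11 -> 111111111110 (12 bits)
  11 -> 111111111110 (12 bits)
  7 -> 11111110 (8 bits)
Total length = 10 + 12 + 12 + 8 = 42 bits.

Unary([9, 11, 11, 7]) = 111111111011111111111011111111111011111110 (42 bits)


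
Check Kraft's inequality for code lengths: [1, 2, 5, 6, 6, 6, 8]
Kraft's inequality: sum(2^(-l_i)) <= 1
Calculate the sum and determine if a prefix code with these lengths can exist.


Sum = 2^(-1) + 2^(-2) + 2^(-5) + 2^(-6) + 2^(-6) + 2^(-6) + 2^(-8)
    = 0.5 + 0.25 + 0.03125 + 0.015625 + 0.015625 + 0.015625 + 0.00390625
    = 213/256 = 0.83203125
Since 0.83203125 <= 1, Kraft's inequality IS satisfied.
A prefix code with these lengths CAN exist.

Kraft sum = 0.83203125. Satisfied.


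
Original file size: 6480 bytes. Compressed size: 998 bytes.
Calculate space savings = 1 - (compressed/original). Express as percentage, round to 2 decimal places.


ratio = compressed/original = 998/6480 = 0.154012
savings = 1 - ratio = 1 - 0.154012 = 0.845988
as a percentage: 0.845988 * 100 = 84.6%

Space savings = 1 - 998/6480 = 84.6%


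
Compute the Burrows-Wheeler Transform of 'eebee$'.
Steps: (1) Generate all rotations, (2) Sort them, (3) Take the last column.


Rotations (sorted):
  0: $eebee -> last char: e
  1: bee$ee -> last char: e
  2: e$eebe -> last char: e
  3: ebee$e -> last char: e
  4: ee$eeb -> last char: b
  5: eebee$ -> last char: $


BWT = eeeeb$


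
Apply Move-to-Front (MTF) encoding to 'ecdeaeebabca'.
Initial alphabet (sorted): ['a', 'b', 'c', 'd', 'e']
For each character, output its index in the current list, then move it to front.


MTF encoding:
'e': index 4 in ['a', 'b', 'c', 'd', 'e'] -> ['e', 'a', 'b', 'c', 'd']
'c': index 3 in ['e', 'a', 'b', 'c', 'd'] -> ['c', 'e', 'a', 'b', 'd']
'd': index 4 in ['c', 'e', 'a', 'b', 'd'] -> ['d', 'c', 'e', 'a', 'b']
'e': index 2 in ['d', 'c', 'e', 'a', 'b'] -> ['e', 'd', 'c', 'a', 'b']
'a': index 3 in ['e', 'd', 'c', 'a', 'b'] -> ['a', 'e', 'd', 'c', 'b']
'e': index 1 in ['a', 'e', 'd', 'c', 'b'] -> ['e', 'a', 'd', 'c', 'b']
'e': index 0 in ['e', 'a', 'd', 'c', 'b'] -> ['e', 'a', 'd', 'c', 'b']
'b': index 4 in ['e', 'a', 'd', 'c', 'b'] -> ['b', 'e', 'a', 'd', 'c']
'a': index 2 in ['b', 'e', 'a', 'd', 'c'] -> ['a', 'b', 'e', 'd', 'c']
'b': index 1 in ['a', 'b', 'e', 'd', 'c'] -> ['b', 'a', 'e', 'd', 'c']
'c': index 4 in ['b', 'a', 'e', 'd', 'c'] -> ['c', 'b', 'a', 'e', 'd']
'a': index 2 in ['c', 'b', 'a', 'e', 'd'] -> ['a', 'c', 'b', 'e', 'd']


Output: [4, 3, 4, 2, 3, 1, 0, 4, 2, 1, 4, 2]


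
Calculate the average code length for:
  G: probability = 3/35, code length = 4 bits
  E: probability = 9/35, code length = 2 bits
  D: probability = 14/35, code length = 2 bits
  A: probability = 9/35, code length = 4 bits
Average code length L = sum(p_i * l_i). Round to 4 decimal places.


Weighted contributions p_i * l_i:
  G: (3/35) * 4 = 12/35
  E: (9/35) * 2 = 18/35
  D: (14/35) * 2 = 28/35
  A: (9/35) * 4 = 36/35
Sum = (12 + 18 + 28 + 36)/35 = 94/35

L = 94/35 = 2.6857 bits/symbol


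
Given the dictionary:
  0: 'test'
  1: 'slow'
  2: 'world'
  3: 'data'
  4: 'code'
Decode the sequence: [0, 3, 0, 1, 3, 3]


Look up each index in the dictionary:
  0 -> 'test'
  3 -> 'data'
  0 -> 'test'
  1 -> 'slow'
  3 -> 'data'
  3 -> 'data'

Decoded: "test data test slow data data"


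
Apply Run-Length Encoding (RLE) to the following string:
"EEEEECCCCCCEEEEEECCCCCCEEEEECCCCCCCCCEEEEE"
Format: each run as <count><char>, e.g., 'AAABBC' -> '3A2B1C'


Scanning runs left to right:
  i=0: run of 'E' x 5 -> '5E'
  i=5: run of 'C' x 6 -> '6C'
  i=11: run of 'E' x 6 -> '6E'
  i=17: run of 'C' x 6 -> '6C'
  i=23: run of 'E' x 5 -> '5E'
  i=28: run of 'C' x 9 -> '9C'
  i=37: run of 'E' x 5 -> '5E'

RLE = 5E6C6E6C5E9C5E


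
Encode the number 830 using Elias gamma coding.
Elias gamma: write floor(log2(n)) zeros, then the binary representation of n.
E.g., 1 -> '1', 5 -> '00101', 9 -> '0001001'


num_bits = floor(log2(830)) + 1 = 10
leading_zeros = num_bits - 1 = 9
binary(830) = 1100111110

Elias gamma(830) = '000000000' + '1100111110' = 0000000001100111110 (19 bits)


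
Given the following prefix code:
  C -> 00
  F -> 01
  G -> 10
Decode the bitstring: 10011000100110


Decoding step by step:
Bits 10 -> G
Bits 01 -> F
Bits 10 -> G
Bits 00 -> C
Bits 10 -> G
Bits 01 -> F
Bits 10 -> G


Decoded message: GFGCGFG


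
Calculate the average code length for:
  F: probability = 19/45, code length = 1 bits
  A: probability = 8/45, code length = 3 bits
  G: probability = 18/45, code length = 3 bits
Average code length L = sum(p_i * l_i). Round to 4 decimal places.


Weighted contributions p_i * l_i:
  F: (19/45) * 1 = 19/45
  A: (8/45) * 3 = 24/45
  G: (18/45) * 3 = 54/45
Sum = (19 + 24 + 54)/45 = 97/45

L = 97/45 = 2.1556 bits/symbol


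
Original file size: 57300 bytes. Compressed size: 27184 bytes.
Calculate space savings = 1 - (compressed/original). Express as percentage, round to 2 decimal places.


ratio = compressed/original = 27184/57300 = 0.474415
savings = 1 - ratio = 1 - 0.474415 = 0.525585
as a percentage: 0.525585 * 100 = 52.56%

Space savings = 1 - 27184/57300 = 52.56%


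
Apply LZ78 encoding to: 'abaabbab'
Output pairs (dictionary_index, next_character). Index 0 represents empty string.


LZ78 encoding steps:
Dictionary: {0: ''}
Step 1: w='' (idx 0), next='a' -> output (0, 'a'), add 'a' as idx 1
Step 2: w='' (idx 0), next='b' -> output (0, 'b'), add 'b' as idx 2
Step 3: w='a' (idx 1), next='a' -> output (1, 'a'), add 'aa' as idx 3
Step 4: w='b' (idx 2), next='b' -> output (2, 'b'), add 'bb' as idx 4
Step 5: w='a' (idx 1), next='b' -> output (1, 'b'), add 'ab' as idx 5


Encoded: [(0, 'a'), (0, 'b'), (1, 'a'), (2, 'b'), (1, 'b')]


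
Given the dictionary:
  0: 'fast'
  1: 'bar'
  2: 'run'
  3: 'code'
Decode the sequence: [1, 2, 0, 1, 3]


Look up each index in the dictionary:
  1 -> 'bar'
  2 -> 'run'
  0 -> 'fast'
  1 -> 'bar'
  3 -> 'code'

Decoded: "bar run fast bar code"


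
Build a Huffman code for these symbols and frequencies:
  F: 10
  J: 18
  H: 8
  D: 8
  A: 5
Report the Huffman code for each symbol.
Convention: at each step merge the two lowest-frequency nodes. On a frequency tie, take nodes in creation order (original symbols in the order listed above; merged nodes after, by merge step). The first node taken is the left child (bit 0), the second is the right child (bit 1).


Huffman tree construction:
Step 1: Merge A(5) + H(8) = 13
Step 2: Merge D(8) + F(10) = 18
Step 3: Merge (A+H)(13) + J(18) = 31
Step 4: Merge (D+F)(18) + ((A+H)+J)(31) = 49
Read each symbol's code off the tree from the root (left child = 0, right child = 1).

Codes:
  F: 01 (length 2)
  J: 11 (length 2)
  H: 101 (length 3)
  D: 00 (length 2)
  A: 100 (length 3)
Average code length: 111/49 = 2.2653 bits/symbol


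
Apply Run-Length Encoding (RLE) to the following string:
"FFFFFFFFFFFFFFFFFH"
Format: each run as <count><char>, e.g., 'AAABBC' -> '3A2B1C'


Scanning runs left to right:
  i=0: run of 'F' x 17 -> '17F'
  i=17: run of 'H' x 1 -> '1H'

RLE = 17F1H


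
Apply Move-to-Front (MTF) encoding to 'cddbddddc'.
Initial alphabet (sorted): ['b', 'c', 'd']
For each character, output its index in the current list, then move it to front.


MTF encoding:
'c': index 1 in ['b', 'c', 'd'] -> ['c', 'b', 'd']
'd': index 2 in ['c', 'b', 'd'] -> ['d', 'c', 'b']
'd': index 0 in ['d', 'c', 'b'] -> ['d', 'c', 'b']
'b': index 2 in ['d', 'c', 'b'] -> ['b', 'd', 'c']
'd': index 1 in ['b', 'd', 'c'] -> ['d', 'b', 'c']
'd': index 0 in ['d', 'b', 'c'] -> ['d', 'b', 'c']
'd': index 0 in ['d', 'b', 'c'] -> ['d', 'b', 'c']
'd': index 0 in ['d', 'b', 'c'] -> ['d', 'b', 'c']
'c': index 2 in ['d', 'b', 'c'] -> ['c', 'd', 'b']


Output: [1, 2, 0, 2, 1, 0, 0, 0, 2]


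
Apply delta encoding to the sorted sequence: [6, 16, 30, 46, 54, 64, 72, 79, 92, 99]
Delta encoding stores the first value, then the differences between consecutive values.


First value: 6
Deltas:
  16 - 6 = 10
  30 - 16 = 14
  46 - 30 = 16
  54 - 46 = 8
  64 - 54 = 10
  72 - 64 = 8
  79 - 72 = 7
  92 - 79 = 13
  99 - 92 = 7


Delta encoded: [6, 10, 14, 16, 8, 10, 8, 7, 13, 7]


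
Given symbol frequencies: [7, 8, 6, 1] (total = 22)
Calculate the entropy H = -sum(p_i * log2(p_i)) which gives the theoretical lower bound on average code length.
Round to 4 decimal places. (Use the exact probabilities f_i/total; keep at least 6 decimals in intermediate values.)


Per-symbol terms -p_i * log2(p_i) with p_i = f_i/22:
  p = 7/22 = 0.318182: log2(p) = -1.652077, -p*log2(p) = 0.525661
  p = 8/22 = 0.363636: log2(p) = -1.459432, -p*log2(p) = 0.530702
  p = 6/22 = 0.272727: log2(p) = -1.874469, -p*log2(p) = 0.511219
  p = 1/22 = 0.045455: log2(p) = -4.459432, -p*log2(p) = 0.202701
H = 0.525661 + 0.530702 + 0.511219 + 0.202701 = 1.770283

H = 1.7703 bits/symbol


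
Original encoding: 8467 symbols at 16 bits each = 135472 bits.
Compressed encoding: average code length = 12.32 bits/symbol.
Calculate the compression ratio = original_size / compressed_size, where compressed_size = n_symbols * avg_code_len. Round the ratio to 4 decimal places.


original_size = n_symbols * orig_bits = 8467 * 16 = 135472 bits
compressed_size = n_symbols * avg_code_len = 8467 * 12.32 = 104313.44 bits
ratio = original_size / compressed_size = 135472 / 104313.44 = 1.2987

Compression ratio = 1.2987


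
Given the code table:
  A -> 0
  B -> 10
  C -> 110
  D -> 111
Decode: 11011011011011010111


Decoding:
110 -> C
110 -> C
110 -> C
110 -> C
110 -> C
10 -> B
111 -> D


Result: CCCCCBD


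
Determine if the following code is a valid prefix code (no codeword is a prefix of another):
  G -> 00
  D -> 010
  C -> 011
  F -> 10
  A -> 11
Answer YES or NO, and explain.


Checking each pair (does one codeword prefix another?):
  G='00' vs D='010': no prefix
  G='00' vs C='011': no prefix
  G='00' vs F='10': no prefix
  G='00' vs A='11': no prefix
  D='010' vs G='00': no prefix
  D='010' vs C='011': no prefix
  D='010' vs F='10': no prefix
  D='010' vs A='11': no prefix
  C='011' vs G='00': no prefix
  C='011' vs D='010': no prefix
  C='011' vs F='10': no prefix
  C='011' vs A='11': no prefix
  F='10' vs G='00': no prefix
  F='10' vs D='010': no prefix
  F='10' vs C='011': no prefix
  F='10' vs A='11': no prefix
  A='11' vs G='00': no prefix
  A='11' vs D='010': no prefix
  A='11' vs C='011': no prefix
  A='11' vs F='10': no prefix
No violation found over all pairs.

YES -- this is a valid prefix code. No codeword is a prefix of any other codeword.


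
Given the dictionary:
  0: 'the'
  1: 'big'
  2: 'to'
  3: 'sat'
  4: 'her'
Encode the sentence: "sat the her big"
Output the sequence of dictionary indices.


Look up each word in the dictionary:
  'sat' -> 3
  'the' -> 0
  'her' -> 4
  'big' -> 1

Encoded: [3, 0, 4, 1]


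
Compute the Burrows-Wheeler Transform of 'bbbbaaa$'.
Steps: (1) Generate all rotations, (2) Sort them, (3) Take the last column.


Rotations (sorted):
  0: $bbbbaaa -> last char: a
  1: a$bbbbaa -> last char: a
  2: aa$bbbba -> last char: a
  3: aaa$bbbb -> last char: b
  4: baaa$bbb -> last char: b
  5: bbaaa$bb -> last char: b
  6: bbbaaa$b -> last char: b
  7: bbbbaaa$ -> last char: $


BWT = aaabbbb$


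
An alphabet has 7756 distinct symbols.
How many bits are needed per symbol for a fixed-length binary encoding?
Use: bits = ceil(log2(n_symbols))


log2(7756) = 12.9211
Bracket: 2^12 = 4096 < 7756 <= 2^13 = 8192
So ceil(log2(7756)) = 13

bits = ceil(log2(7756)) = ceil(12.9211) = 13 bits


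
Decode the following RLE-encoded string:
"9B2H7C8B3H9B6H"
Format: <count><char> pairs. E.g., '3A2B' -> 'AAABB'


Expanding each <count><char> pair:
  9B -> 'BBBBBBBBB'
  2H -> 'HH'
  7C -> 'CCCCCCC'
  8B -> 'BBBBBBBB'
  3H -> 'HHH'
  9B -> 'BBBBBBBBB'
  6H -> 'HHHHHH'

Decoded = BBBBBBBBBHHCCCCCCCBBBBBBBBHHHBBBBBBBBBHHHHHH


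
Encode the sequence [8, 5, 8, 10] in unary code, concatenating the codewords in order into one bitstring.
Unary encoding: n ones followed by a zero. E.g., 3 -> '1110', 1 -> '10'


Encode each number as n ones followed by a terminating 0:
  8 -> 111111110 (9 bits)
  5 -> 111110 (6 bits)
  8 -> 111111110 (9 bits)
  10 -> 11111111110 (11 bits)
Total length = 9 + 6 + 9 + 11 = 35 bits.

Unary([8, 5, 8, 10]) = 11111111011111011111111011111111110 (35 bits)


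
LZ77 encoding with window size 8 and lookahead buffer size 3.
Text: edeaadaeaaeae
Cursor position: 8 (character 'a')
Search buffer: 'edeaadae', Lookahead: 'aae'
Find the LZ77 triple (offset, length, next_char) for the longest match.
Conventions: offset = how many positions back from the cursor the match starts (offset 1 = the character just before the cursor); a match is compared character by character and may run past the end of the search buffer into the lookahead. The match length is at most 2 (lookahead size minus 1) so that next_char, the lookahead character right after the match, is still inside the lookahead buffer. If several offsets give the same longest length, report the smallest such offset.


Try each offset into the search buffer:
  offset=1 (pos 7, char 'e'): match length 0
  offset=2 (pos 6, char 'a'): match length 1
  offset=3 (pos 5, char 'd'): match length 0
  offset=4 (pos 4, char 'a'): match length 1
  offset=5 (pos 3, char 'a'): match length 2
  offset=6 (pos 2, char 'e'): match length 0
  offset=7 (pos 1, char 'd'): match length 0
  offset=8 (pos 0, char 'e'): match length 0
Longest match has length 2 at offset 5.
next_char = character at position 8 + 2 = 10 -> 'e'

Best match: offset=5, length=2 (matching 'aa' starting at position 3)
LZ77 triple: (5, 2, 'e')


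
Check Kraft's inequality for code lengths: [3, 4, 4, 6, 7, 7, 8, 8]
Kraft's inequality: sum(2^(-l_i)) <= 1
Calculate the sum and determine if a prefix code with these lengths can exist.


Sum = 2^(-3) + 2^(-4) + 2^(-4) + 2^(-6) + 2^(-7) + 2^(-7) + 2^(-8) + 2^(-8)
    = 0.125 + 0.0625 + 0.0625 + 0.015625 + 0.0078125 + 0.0078125 + 0.00390625 + 0.00390625
    = 74/256 = 0.2890625
Since 0.2890625 <= 1, Kraft's inequality IS satisfied.
A prefix code with these lengths CAN exist.

Kraft sum = 0.2890625. Satisfied.


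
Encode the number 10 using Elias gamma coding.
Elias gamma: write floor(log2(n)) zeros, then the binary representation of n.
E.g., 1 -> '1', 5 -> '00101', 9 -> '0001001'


num_bits = floor(log2(10)) + 1 = 4
leading_zeros = num_bits - 1 = 3
binary(10) = 1010

Elias gamma(10) = '000' + '1010' = 0001010 (7 bits)


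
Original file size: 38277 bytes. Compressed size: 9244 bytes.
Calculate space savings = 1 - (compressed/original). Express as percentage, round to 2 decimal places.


ratio = compressed/original = 9244/38277 = 0.241503
savings = 1 - ratio = 1 - 0.241503 = 0.758497
as a percentage: 0.758497 * 100 = 75.85%

Space savings = 1 - 9244/38277 = 75.85%


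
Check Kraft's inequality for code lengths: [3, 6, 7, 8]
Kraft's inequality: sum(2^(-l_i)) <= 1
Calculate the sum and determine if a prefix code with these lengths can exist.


Sum = 2^(-3) + 2^(-6) + 2^(-7) + 2^(-8)
    = 0.125 + 0.015625 + 0.0078125 + 0.00390625
    = 39/256 = 0.15234375
Since 0.15234375 <= 1, Kraft's inequality IS satisfied.
A prefix code with these lengths CAN exist.

Kraft sum = 0.15234375. Satisfied.


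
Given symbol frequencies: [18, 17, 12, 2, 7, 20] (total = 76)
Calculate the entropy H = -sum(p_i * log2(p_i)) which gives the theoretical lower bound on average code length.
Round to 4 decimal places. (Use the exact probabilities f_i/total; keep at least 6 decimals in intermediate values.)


Per-symbol terms -p_i * log2(p_i) with p_i = f_i/76:
  p = 18/76 = 0.236842: log2(p) = -2.078003, -p*log2(p) = 0.492158
  p = 17/76 = 0.223684: log2(p) = -2.160465, -p*log2(p) = 0.483262
  p = 12/76 = 0.157895: log2(p) = -2.662965, -p*log2(p) = 0.420468
  p = 2/76 = 0.026316: log2(p) = -5.247928, -p*log2(p) = 0.138103
  p = 7/76 = 0.092105: log2(p) = -3.440573, -p*log2(p) = 0.316895
  p = 20/76 = 0.263158: log2(p) = -1.925999, -p*log2(p) = 0.506842
H = 0.492158 + 0.483262 + 0.420468 + 0.138103 + 0.316895 + 0.506842 = 2.357728

H = 2.3577 bits/symbol


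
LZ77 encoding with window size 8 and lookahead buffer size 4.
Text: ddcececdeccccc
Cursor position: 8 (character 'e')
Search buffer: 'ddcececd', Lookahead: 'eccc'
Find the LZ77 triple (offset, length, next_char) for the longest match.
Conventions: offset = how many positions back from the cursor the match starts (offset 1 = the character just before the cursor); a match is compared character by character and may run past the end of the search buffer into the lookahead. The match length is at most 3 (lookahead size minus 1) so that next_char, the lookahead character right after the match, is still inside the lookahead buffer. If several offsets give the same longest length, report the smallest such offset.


Try each offset into the search buffer:
  offset=1 (pos 7, char 'd'): match length 0
  offset=2 (pos 6, char 'c'): match length 0
  offset=3 (pos 5, char 'e'): match length 2
  offset=4 (pos 4, char 'c'): match length 0
  offset=5 (pos 3, char 'e'): match length 2
  offset=6 (pos 2, char 'c'): match length 0
  offset=7 (pos 1, char 'd'): match length 0
  offset=8 (pos 0, char 'd'): match length 0
Longest match has length 2, found at offsets 3, 5; take the smallest, offset 3.
next_char = character at position 8 + 2 = 10 -> 'c'

Best match: offset=3, length=2 (matching 'ec' starting at position 5)
LZ77 triple: (3, 2, 'c')


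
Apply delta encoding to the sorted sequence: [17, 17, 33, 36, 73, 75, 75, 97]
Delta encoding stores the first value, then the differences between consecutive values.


First value: 17
Deltas:
  17 - 17 = 0
  33 - 17 = 16
  36 - 33 = 3
  73 - 36 = 37
  75 - 73 = 2
  75 - 75 = 0
  97 - 75 = 22


Delta encoded: [17, 0, 16, 3, 37, 2, 0, 22]


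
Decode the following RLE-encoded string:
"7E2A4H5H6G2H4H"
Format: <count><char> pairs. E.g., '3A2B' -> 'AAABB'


Expanding each <count><char> pair:
  7E -> 'EEEEEEE'
  2A -> 'AA'
  4H -> 'HHHH'
  5H -> 'HHHHH'
  6G -> 'GGGGGG'
  2H -> 'HH'
  4H -> 'HHHH'

Decoded = EEEEEEEAAHHHHHHHHHGGGGGGHHHHHH


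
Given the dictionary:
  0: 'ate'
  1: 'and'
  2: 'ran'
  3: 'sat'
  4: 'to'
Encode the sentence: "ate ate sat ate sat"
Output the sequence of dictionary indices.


Look up each word in the dictionary:
  'ate' -> 0
  'ate' -> 0
  'sat' -> 3
  'ate' -> 0
  'sat' -> 3

Encoded: [0, 0, 3, 0, 3]


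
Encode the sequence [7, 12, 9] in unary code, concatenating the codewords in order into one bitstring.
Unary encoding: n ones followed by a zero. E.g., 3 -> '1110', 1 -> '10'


Encode each number as n ones followed by a terminating 0:
  7 -> 11111110 (8 bits)
  12 -> 1111111111110 (13 bits)
  9 -> 1111111110 (10 bits)
Total length = 8 + 13 + 10 = 31 bits.

Unary([7, 12, 9]) = 1111111011111111111101111111110 (31 bits)


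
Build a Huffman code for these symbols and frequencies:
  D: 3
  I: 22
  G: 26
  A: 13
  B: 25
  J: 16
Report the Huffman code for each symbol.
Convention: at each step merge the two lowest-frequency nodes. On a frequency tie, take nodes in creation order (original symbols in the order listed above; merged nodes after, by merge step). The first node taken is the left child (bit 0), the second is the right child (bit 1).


Huffman tree construction:
Step 1: Merge D(3) + A(13) = 16
Step 2: Merge J(16) + (D+A)(16) = 32
Step 3: Merge I(22) + B(25) = 47
Step 4: Merge G(26) + (J+(D+A))(32) = 58
Step 5: Merge (I+B)(47) + (G+(J+(D+A)))(58) = 105
Read each symbol's code off the tree from the root (left child = 0, right child = 1).

Codes:
  D: 1110 (length 4)
  I: 00 (length 2)
  G: 10 (length 2)
  A: 1111 (length 4)
  B: 01 (length 2)
  J: 110 (length 3)
Average code length: 258/105 = 2.4571 bits/symbol


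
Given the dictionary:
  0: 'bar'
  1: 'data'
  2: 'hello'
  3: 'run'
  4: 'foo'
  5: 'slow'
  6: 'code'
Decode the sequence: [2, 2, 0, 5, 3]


Look up each index in the dictionary:
  2 -> 'hello'
  2 -> 'hello'
  0 -> 'bar'
  5 -> 'slow'
  3 -> 'run'

Decoded: "hello hello bar slow run"


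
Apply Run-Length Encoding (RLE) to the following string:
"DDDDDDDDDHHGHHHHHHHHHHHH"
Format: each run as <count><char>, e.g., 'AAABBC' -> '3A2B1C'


Scanning runs left to right:
  i=0: run of 'D' x 9 -> '9D'
  i=9: run of 'H' x 2 -> '2H'
  i=11: run of 'G' x 1 -> '1G'
  i=12: run of 'H' x 12 -> '12H'

RLE = 9D2H1G12H


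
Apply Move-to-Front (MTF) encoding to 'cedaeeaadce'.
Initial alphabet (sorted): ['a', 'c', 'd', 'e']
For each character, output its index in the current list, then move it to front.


MTF encoding:
'c': index 1 in ['a', 'c', 'd', 'e'] -> ['c', 'a', 'd', 'e']
'e': index 3 in ['c', 'a', 'd', 'e'] -> ['e', 'c', 'a', 'd']
'd': index 3 in ['e', 'c', 'a', 'd'] -> ['d', 'e', 'c', 'a']
'a': index 3 in ['d', 'e', 'c', 'a'] -> ['a', 'd', 'e', 'c']
'e': index 2 in ['a', 'd', 'e', 'c'] -> ['e', 'a', 'd', 'c']
'e': index 0 in ['e', 'a', 'd', 'c'] -> ['e', 'a', 'd', 'c']
'a': index 1 in ['e', 'a', 'd', 'c'] -> ['a', 'e', 'd', 'c']
'a': index 0 in ['a', 'e', 'd', 'c'] -> ['a', 'e', 'd', 'c']
'd': index 2 in ['a', 'e', 'd', 'c'] -> ['d', 'a', 'e', 'c']
'c': index 3 in ['d', 'a', 'e', 'c'] -> ['c', 'd', 'a', 'e']
'e': index 3 in ['c', 'd', 'a', 'e'] -> ['e', 'c', 'd', 'a']


Output: [1, 3, 3, 3, 2, 0, 1, 0, 2, 3, 3]


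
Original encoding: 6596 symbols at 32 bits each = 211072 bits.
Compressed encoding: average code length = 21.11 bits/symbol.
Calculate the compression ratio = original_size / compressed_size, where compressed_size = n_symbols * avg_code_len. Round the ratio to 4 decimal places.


original_size = n_symbols * orig_bits = 6596 * 32 = 211072 bits
compressed_size = n_symbols * avg_code_len = 6596 * 21.11 = 139241.56 bits
ratio = original_size / compressed_size = 211072 / 139241.56 = 1.5159

Compression ratio = 1.5159


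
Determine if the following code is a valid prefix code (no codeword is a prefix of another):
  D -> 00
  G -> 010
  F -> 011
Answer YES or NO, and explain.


Checking each pair (does one codeword prefix another?):
  D='00' vs G='010': no prefix
  D='00' vs F='011': no prefix
  G='010' vs D='00': no prefix
  G='010' vs F='011': no prefix
  F='011' vs D='00': no prefix
  F='011' vs G='010': no prefix
No violation found over all pairs.

YES -- this is a valid prefix code. No codeword is a prefix of any other codeword.


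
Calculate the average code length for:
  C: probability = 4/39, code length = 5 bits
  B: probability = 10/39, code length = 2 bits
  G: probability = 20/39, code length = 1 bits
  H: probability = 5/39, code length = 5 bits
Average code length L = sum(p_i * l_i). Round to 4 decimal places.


Weighted contributions p_i * l_i:
  C: (4/39) * 5 = 20/39
  B: (10/39) * 2 = 20/39
  G: (20/39) * 1 = 20/39
  H: (5/39) * 5 = 25/39
Sum = (20 + 20 + 20 + 25)/39 = 85/39

L = 85/39 = 2.1795 bits/symbol


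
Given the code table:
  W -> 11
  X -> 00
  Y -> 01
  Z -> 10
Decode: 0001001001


Decoding:
00 -> X
01 -> Y
00 -> X
10 -> Z
01 -> Y


Result: XYXZY


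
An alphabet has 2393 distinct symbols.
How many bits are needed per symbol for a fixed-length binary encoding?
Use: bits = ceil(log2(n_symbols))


log2(2393) = 11.2246
Bracket: 2^11 = 2048 < 2393 <= 2^12 = 4096
So ceil(log2(2393)) = 12

bits = ceil(log2(2393)) = ceil(11.2246) = 12 bits


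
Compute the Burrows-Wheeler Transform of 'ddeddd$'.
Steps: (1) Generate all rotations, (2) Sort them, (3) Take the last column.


Rotations (sorted):
  0: $ddeddd -> last char: d
  1: d$ddedd -> last char: d
  2: dd$dded -> last char: d
  3: ddd$dde -> last char: e
  4: ddeddd$ -> last char: $
  5: deddd$d -> last char: d
  6: eddd$dd -> last char: d


BWT = ddde$dd


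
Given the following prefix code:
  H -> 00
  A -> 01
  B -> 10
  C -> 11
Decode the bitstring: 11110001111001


Decoding step by step:
Bits 11 -> C
Bits 11 -> C
Bits 00 -> H
Bits 01 -> A
Bits 11 -> C
Bits 10 -> B
Bits 01 -> A


Decoded message: CCHACBA


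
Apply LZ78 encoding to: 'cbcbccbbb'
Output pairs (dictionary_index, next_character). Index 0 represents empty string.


LZ78 encoding steps:
Dictionary: {0: ''}
Step 1: w='' (idx 0), next='c' -> output (0, 'c'), add 'c' as idx 1
Step 2: w='' (idx 0), next='b' -> output (0, 'b'), add 'b' as idx 2
Step 3: w='c' (idx 1), next='b' -> output (1, 'b'), add 'cb' as idx 3
Step 4: w='c' (idx 1), next='c' -> output (1, 'c'), add 'cc' as idx 4
Step 5: w='b' (idx 2), next='b' -> output (2, 'b'), add 'bb' as idx 5
Step 6: w='b' (idx 2), end of input -> output (2, '')


Encoded: [(0, 'c'), (0, 'b'), (1, 'b'), (1, 'c'), (2, 'b'), (2, '')]


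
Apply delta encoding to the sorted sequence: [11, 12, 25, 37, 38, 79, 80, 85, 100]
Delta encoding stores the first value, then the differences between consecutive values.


First value: 11
Deltas:
  12 - 11 = 1
  25 - 12 = 13
  37 - 25 = 12
  38 - 37 = 1
  79 - 38 = 41
  80 - 79 = 1
  85 - 80 = 5
  100 - 85 = 15


Delta encoded: [11, 1, 13, 12, 1, 41, 1, 5, 15]


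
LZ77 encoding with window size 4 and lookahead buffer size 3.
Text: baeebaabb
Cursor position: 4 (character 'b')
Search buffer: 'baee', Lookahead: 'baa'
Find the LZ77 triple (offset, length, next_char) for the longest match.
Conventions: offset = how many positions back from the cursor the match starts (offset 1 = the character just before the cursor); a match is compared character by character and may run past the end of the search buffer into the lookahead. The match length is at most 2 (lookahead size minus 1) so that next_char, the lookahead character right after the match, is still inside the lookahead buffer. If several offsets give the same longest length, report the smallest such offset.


Try each offset into the search buffer:
  offset=1 (pos 3, char 'e'): match length 0
  offset=2 (pos 2, char 'e'): match length 0
  offset=3 (pos 1, char 'a'): match length 0
  offset=4 (pos 0, char 'b'): match length 2
Longest match has length 2 at offset 4.
next_char = character at position 4 + 2 = 6 -> 'a'

Best match: offset=4, length=2 (matching 'ba' starting at position 0)
LZ77 triple: (4, 2, 'a')


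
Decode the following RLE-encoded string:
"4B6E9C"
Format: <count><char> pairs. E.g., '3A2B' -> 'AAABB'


Expanding each <count><char> pair:
  4B -> 'BBBB'
  6E -> 'EEEEEE'
  9C -> 'CCCCCCCCC'

Decoded = BBBBEEEEEECCCCCCCCC


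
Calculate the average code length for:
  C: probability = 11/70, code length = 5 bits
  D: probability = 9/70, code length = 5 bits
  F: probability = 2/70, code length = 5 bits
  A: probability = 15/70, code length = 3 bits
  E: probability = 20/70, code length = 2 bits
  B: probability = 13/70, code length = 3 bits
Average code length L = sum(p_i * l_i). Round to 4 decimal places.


Weighted contributions p_i * l_i:
  C: (11/70) * 5 = 55/70
  D: (9/70) * 5 = 45/70
  F: (2/70) * 5 = 10/70
  A: (15/70) * 3 = 45/70
  E: (20/70) * 2 = 40/70
  B: (13/70) * 3 = 39/70
Sum = (55 + 45 + 10 + 45 + 40 + 39)/70 = 234/70

L = 234/70 = 3.3429 bits/symbol


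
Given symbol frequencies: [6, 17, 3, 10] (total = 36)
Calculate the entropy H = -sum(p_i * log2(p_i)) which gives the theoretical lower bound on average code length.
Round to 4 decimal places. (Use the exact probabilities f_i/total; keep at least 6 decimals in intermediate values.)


Per-symbol terms -p_i * log2(p_i) with p_i = f_i/36:
  p = 6/36 = 0.166667: log2(p) = -2.584963, -p*log2(p) = 0.430827
  p = 17/36 = 0.472222: log2(p) = -1.082462, -p*log2(p) = 0.511163
  p = 3/36 = 0.083333: log2(p) = -3.584963, -p*log2(p) = 0.298747
  p = 10/36 = 0.277778: log2(p) = -1.847997, -p*log2(p) = 0.513332
H = 0.430827 + 0.511163 + 0.298747 + 0.513332 = 1.754069

H = 1.7541 bits/symbol


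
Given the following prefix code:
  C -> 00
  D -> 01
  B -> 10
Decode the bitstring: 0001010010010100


Decoding step by step:
Bits 00 -> C
Bits 01 -> D
Bits 01 -> D
Bits 00 -> C
Bits 10 -> B
Bits 01 -> D
Bits 01 -> D
Bits 00 -> C


Decoded message: CDDCBDDC


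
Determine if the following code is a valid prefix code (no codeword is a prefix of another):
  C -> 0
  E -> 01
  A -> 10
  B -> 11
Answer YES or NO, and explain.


Checking each pair (does one codeword prefix another?):
  C='0' vs E='01': prefix -- VIOLATION

NO -- this is NOT a valid prefix code. C (0) is a prefix of E (01).


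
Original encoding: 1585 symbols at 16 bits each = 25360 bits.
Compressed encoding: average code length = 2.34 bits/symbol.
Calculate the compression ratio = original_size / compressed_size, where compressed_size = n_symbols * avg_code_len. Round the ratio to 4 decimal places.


original_size = n_symbols * orig_bits = 1585 * 16 = 25360 bits
compressed_size = n_symbols * avg_code_len = 1585 * 2.34 = 3708.9 bits
ratio = original_size / compressed_size = 25360 / 3708.9 = 6.8376

Compression ratio = 6.8376


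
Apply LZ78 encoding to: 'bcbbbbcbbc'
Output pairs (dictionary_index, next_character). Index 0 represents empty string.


LZ78 encoding steps:
Dictionary: {0: ''}
Step 1: w='' (idx 0), next='b' -> output (0, 'b'), add 'b' as idx 1
Step 2: w='' (idx 0), next='c' -> output (0, 'c'), add 'c' as idx 2
Step 3: w='b' (idx 1), next='b' -> output (1, 'b'), add 'bb' as idx 3
Step 4: w='bb' (idx 3), next='c' -> output (3, 'c'), add 'bbc' as idx 4
Step 5: w='bbc' (idx 4), end of input -> output (4, '')


Encoded: [(0, 'b'), (0, 'c'), (1, 'b'), (3, 'c'), (4, '')]


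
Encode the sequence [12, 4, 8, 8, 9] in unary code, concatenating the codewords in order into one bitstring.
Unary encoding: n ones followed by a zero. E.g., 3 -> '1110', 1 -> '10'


Encode each number as n ones followed by a terminating 0:
  12 -> 1111111111110 (13 bits)
  4 -> 11110 (5 bits)
  8 -> 111111110 (9 bits)
  8 -> 111111110 (9 bits)
  9 -> 1111111110 (10 bits)
Total length = 13 + 5 + 9 + 9 + 10 = 46 bits.

Unary([12, 4, 8, 8, 9]) = 1111111111110111101111111101111111101111111110 (46 bits)


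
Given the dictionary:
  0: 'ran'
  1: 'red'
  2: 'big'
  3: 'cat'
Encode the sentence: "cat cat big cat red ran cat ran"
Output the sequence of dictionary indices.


Look up each word in the dictionary:
  'cat' -> 3
  'cat' -> 3
  'big' -> 2
  'cat' -> 3
  'red' -> 1
  'ran' -> 0
  'cat' -> 3
  'ran' -> 0

Encoded: [3, 3, 2, 3, 1, 0, 3, 0]


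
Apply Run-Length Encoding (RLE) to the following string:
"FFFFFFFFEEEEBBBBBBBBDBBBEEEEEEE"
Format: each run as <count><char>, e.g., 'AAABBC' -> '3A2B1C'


Scanning runs left to right:
  i=0: run of 'F' x 8 -> '8F'
  i=8: run of 'E' x 4 -> '4E'
  i=12: run of 'B' x 8 -> '8B'
  i=20: run of 'D' x 1 -> '1D'
  i=21: run of 'B' x 3 -> '3B'
  i=24: run of 'E' x 7 -> '7E'

RLE = 8F4E8B1D3B7E


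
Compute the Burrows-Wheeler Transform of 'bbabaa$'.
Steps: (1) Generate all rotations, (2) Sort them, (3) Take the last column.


Rotations (sorted):
  0: $bbabaa -> last char: a
  1: a$bbaba -> last char: a
  2: aa$bbab -> last char: b
  3: abaa$bb -> last char: b
  4: baa$bba -> last char: a
  5: babaa$b -> last char: b
  6: bbabaa$ -> last char: $


BWT = aabbab$


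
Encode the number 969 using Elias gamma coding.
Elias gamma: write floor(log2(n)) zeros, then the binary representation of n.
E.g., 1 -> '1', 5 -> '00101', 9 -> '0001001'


num_bits = floor(log2(969)) + 1 = 10
leading_zeros = num_bits - 1 = 9
binary(969) = 1111001001

Elias gamma(969) = '000000000' + '1111001001' = 0000000001111001001 (19 bits)


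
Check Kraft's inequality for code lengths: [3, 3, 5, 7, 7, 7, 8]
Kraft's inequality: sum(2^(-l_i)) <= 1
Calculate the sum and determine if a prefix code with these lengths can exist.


Sum = 2^(-3) + 2^(-3) + 2^(-5) + 2^(-7) + 2^(-7) + 2^(-7) + 2^(-8)
    = 0.125 + 0.125 + 0.03125 + 0.0078125 + 0.0078125 + 0.0078125 + 0.00390625
    = 79/256 = 0.30859375
Since 0.30859375 <= 1, Kraft's inequality IS satisfied.
A prefix code with these lengths CAN exist.

Kraft sum = 0.30859375. Satisfied.


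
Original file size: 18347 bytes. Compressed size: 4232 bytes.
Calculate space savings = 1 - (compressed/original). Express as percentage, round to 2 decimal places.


ratio = compressed/original = 4232/18347 = 0.230664
savings = 1 - ratio = 1 - 0.230664 = 0.769336
as a percentage: 0.769336 * 100 = 76.93%

Space savings = 1 - 4232/18347 = 76.93%


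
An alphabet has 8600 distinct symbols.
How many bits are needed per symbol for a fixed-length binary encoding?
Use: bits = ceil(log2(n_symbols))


log2(8600) = 13.0701
Bracket: 2^13 = 8192 < 8600 <= 2^14 = 16384
So ceil(log2(8600)) = 14

bits = ceil(log2(8600)) = ceil(13.0701) = 14 bits


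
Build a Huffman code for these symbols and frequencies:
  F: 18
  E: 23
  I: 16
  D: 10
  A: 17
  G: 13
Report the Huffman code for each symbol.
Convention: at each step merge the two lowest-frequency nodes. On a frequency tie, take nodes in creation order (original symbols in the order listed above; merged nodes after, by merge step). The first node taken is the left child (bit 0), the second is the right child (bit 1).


Huffman tree construction:
Step 1: Merge D(10) + G(13) = 23
Step 2: Merge I(16) + A(17) = 33
Step 3: Merge F(18) + E(23) = 41
Step 4: Merge (D+G)(23) + (I+A)(33) = 56
Step 5: Merge (F+E)(41) + ((D+G)+(I+A))(56) = 97
Read each symbol's code off the tree from the root (left child = 0, right child = 1).

Codes:
  F: 00 (length 2)
  E: 01 (length 2)
  I: 110 (length 3)
  D: 100 (length 3)
  A: 111 (length 3)
  G: 101 (length 3)
Average code length: 250/97 = 2.5773 bits/symbol


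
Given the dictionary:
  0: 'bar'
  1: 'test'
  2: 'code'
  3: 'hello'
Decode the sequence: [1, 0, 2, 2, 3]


Look up each index in the dictionary:
  1 -> 'test'
  0 -> 'bar'
  2 -> 'code'
  2 -> 'code'
  3 -> 'hello'

Decoded: "test bar code code hello"


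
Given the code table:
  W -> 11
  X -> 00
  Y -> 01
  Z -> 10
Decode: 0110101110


Decoding:
01 -> Y
10 -> Z
10 -> Z
11 -> W
10 -> Z


Result: YZZWZ


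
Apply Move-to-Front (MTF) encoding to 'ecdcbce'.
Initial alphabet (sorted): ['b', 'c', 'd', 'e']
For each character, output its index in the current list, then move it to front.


MTF encoding:
'e': index 3 in ['b', 'c', 'd', 'e'] -> ['e', 'b', 'c', 'd']
'c': index 2 in ['e', 'b', 'c', 'd'] -> ['c', 'e', 'b', 'd']
'd': index 3 in ['c', 'e', 'b', 'd'] -> ['d', 'c', 'e', 'b']
'c': index 1 in ['d', 'c', 'e', 'b'] -> ['c', 'd', 'e', 'b']
'b': index 3 in ['c', 'd', 'e', 'b'] -> ['b', 'c', 'd', 'e']
'c': index 1 in ['b', 'c', 'd', 'e'] -> ['c', 'b', 'd', 'e']
'e': index 3 in ['c', 'b', 'd', 'e'] -> ['e', 'c', 'b', 'd']


Output: [3, 2, 3, 1, 3, 1, 3]
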